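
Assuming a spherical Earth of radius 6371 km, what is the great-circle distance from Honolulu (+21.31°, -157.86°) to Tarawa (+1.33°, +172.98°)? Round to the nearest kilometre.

Δλ = 172.98 − -157.86 = 330.84°; wrapped into (−180°, 180°]: -29.16°.
Δφ = 1.33 − 21.31 = -19.98°.
a = sin²(Δφ/2) + cos φ₁ · cos φ₂ · sin²(Δλ/2) = 0.089114.
c = 2·atan2(√a, √(1−a)) = 0.60628 rad → d = 6371·c ≈ 3862.63 km.

3863 km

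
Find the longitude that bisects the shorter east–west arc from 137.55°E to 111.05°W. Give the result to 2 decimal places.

166.75°W

Signed shortest Δλ from +137.55° to -111.05° is +111.40°.
Midpoint longitude = +137.55° + (+111.40°)/2 = +137.55° + 55.70° = +193.25°.
Normalise into (−180°, 180°]: -166.75°.
(The naïve average (+137.55 + -111.05)/2 = 13.25° is on the wrong side of the globe.)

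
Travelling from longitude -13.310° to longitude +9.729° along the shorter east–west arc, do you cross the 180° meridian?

No

Signed shortest Δλ = ((9.729 − -13.310 + 180) mod 360) − 180 = 23.039°.
Going east by 23.039° from -13.310° reaches +9.729° without touching 180°.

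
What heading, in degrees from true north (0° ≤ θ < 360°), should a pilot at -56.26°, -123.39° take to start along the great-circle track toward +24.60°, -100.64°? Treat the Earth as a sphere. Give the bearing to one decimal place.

Δλ = -100.64 − -123.39 = 22.75°.
θ = atan2( sin Δλ · cos φ₂ , cos φ₁ · sin φ₂ − sin φ₁ · cos φ₂ · cos Δλ )
  = atan2(0.35161, 0.92848) = 20.741° → normalised to [0°, 360°): 20.741°.

20.7°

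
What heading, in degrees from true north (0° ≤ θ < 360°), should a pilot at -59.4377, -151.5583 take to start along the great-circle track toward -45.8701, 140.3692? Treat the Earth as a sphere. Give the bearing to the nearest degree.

258°

Δλ = 140.3692 − -151.5583 = 291.9275°; wrapped into (−180°, 180°]: -68.0725°.
θ = atan2( sin Δλ · cos φ₂ , cos φ₁ · sin φ₂ − sin φ₁ · cos φ₂ · cos Δλ )
  = atan2(-0.64592, -0.14107) = -102.320° → normalised to [0°, 360°): 257.680°.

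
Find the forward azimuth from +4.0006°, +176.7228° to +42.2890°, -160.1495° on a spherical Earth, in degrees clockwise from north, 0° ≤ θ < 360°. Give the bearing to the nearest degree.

25°

Δλ = -160.1495 − 176.7228 = -336.8723°; wrapped into (−180°, 180°]: 23.1277°.
θ = atan2( sin Δλ · cos φ₂ , cos φ₁ · sin φ₂ − sin φ₁ · cos φ₂ · cos Δλ )
  = atan2(0.29056, 0.62377) = 24.977° → normalised to [0°, 360°): 24.977°.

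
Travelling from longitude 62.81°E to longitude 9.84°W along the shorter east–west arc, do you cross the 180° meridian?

No

Signed shortest Δλ = ((-9.84 − 62.81 + 180) mod 360) − 180 = -72.65°.
Going west by 72.65° from +62.81° reaches -9.84° without touching 180°.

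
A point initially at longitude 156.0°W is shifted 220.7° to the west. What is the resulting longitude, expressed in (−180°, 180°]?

Start at -156.0°; shift −220.7° → -376.7°.
-376.7° lies outside (−180°, 180°]; add 360° → -16.7°.

16.7°W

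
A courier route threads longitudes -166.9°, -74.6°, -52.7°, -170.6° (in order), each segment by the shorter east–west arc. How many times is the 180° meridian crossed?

0

Leg 1: -166.9° → -74.6°, shortest Δλ = 92.3° (east) — does not cross 180°.
Leg 2: -74.6° → -52.7°, shortest Δλ = 21.9° (east) — does not cross 180°.
Leg 3: -52.7° → -170.6°, shortest Δλ = -117.9° (west) — does not cross 180°.
Total crossings: 0.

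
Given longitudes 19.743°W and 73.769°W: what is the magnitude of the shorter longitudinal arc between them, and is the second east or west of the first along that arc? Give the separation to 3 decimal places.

54.026° west

Raw difference: -73.769 − -19.743 = -54.026°.
Normalise into (−180°, 180°]: -54.026° stays -54.026°.
Negative ⇒ the second point lies to the west; separation 54.026°.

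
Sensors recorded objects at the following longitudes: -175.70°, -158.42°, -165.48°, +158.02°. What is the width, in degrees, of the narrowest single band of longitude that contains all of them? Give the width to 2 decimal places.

43.56°

Sort the longitudes: -175.70°, -165.48°, -158.42°, +158.02°.
Eastward gaps between consecutive values (wrapping around): 10.22°, 7.06°, 316.44°, 26.28°.
Largest gap = 316.44° ⇒ minimal covering band is its complement: 360° − 316.44° = 43.56°.
Band runs from +158.02° eastward to -158.42°, crossing the antimeridian.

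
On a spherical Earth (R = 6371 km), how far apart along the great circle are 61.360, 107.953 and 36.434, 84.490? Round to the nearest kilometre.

Δλ = 84.490 − 107.953 = -23.463°.
Δφ = 36.434 − 61.360 = -24.926°.
a = sin²(Δφ/2) + cos φ₁ · cos φ₂ · sin²(Δλ/2) = 0.062516.
c = 2·atan2(√a, √(1−a)) = 0.50543 rad → d = 6371·c ≈ 3220.06 km.

3220 km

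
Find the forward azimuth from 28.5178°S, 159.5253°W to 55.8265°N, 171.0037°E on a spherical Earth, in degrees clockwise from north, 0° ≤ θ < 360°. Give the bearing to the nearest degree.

344°

Δλ = 171.0037 − -159.5253 = 330.5290°; wrapped into (−180°, 180°]: -29.4710°.
θ = atan2( sin Δλ · cos φ₂ , cos φ₁ · sin φ₂ − sin φ₁ · cos φ₂ · cos Δλ )
  = atan2(-0.27635, 0.96043) = -16.052° → normalised to [0°, 360°): 343.948°.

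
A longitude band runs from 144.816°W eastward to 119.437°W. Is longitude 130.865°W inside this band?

Yes

Band width going east from -144.816° to -119.437°: ((-119.437 − -144.816) mod 360) = 25.379°.
Offset of -130.865° east of the west edge: ((-130.865 − -144.816) mod 360) = 13.951°.
13.951° ≤ 25.379° ⇒ inside.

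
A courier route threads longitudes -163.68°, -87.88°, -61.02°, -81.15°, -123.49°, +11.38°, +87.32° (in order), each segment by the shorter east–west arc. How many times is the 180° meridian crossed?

0

Leg 1: -163.68° → -87.88°, shortest Δλ = 75.8° (east) — does not cross 180°.
Leg 2: -87.88° → -61.02°, shortest Δλ = 26.86° (east) — does not cross 180°.
Leg 3: -61.02° → -81.15°, shortest Δλ = -20.13° (west) — does not cross 180°.
Leg 4: -81.15° → -123.49°, shortest Δλ = -42.34° (west) — does not cross 180°.
Leg 5: -123.49° → +11.38°, shortest Δλ = 134.87° (east) — does not cross 180°.
Leg 6: +11.38° → +87.32°, shortest Δλ = 75.94° (east) — does not cross 180°.
Total crossings: 0.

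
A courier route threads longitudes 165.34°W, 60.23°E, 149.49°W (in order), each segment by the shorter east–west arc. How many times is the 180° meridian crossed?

2

Leg 1: -165.34° → +60.23°, shortest Δλ = -134.43° (west) — crosses 180°.
Leg 2: +60.23° → -149.49°, shortest Δλ = 150.28° (east) — crosses 180°.
Total crossings: 2.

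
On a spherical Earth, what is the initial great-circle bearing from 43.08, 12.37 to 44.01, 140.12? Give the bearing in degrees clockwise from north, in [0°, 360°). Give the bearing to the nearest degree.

Δλ = 140.12 − 12.37 = 127.75°.
θ = atan2( sin Δλ · cos φ₂ , cos φ₁ · sin φ₂ − sin φ₁ · cos φ₂ · cos Δλ )
  = atan2(0.56868, 0.80822) = 35.131° → normalised to [0°, 360°): 35.131°.

35°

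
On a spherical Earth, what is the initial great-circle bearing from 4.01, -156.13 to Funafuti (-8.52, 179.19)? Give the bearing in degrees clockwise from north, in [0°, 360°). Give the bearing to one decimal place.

Δλ = 179.19 − -156.13 = 335.32°; wrapped into (−180°, 180°]: -24.68°.
θ = atan2( sin Δλ · cos φ₂ , cos φ₁ · sin φ₂ − sin φ₁ · cos φ₂ · cos Δλ )
  = atan2(-0.41294, -0.21063) = -117.025° → normalised to [0°, 360°): 242.975°.

243.0°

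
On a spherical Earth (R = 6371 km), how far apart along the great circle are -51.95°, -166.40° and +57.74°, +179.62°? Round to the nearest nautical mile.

Δλ = 179.62 − -166.40 = 346.02°; wrapped into (−180°, 180°]: -13.98°.
Δφ = 57.74 − -51.95 = 109.69°.
a = sin²(Δφ/2) + cos φ₁ · cos φ₂ · sin²(Δλ/2) = 0.673338.
c = 2·atan2(√a, √(1−a)) = 1.92482 rad → d = 6371·c ≈ 12263.03 km ≈ 6621.51 nmi.

6622 nmi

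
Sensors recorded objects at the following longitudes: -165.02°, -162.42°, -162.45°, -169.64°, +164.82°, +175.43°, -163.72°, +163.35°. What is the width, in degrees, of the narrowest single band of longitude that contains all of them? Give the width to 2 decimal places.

34.23°

Sort the longitudes: -169.64°, -165.02°, -163.72°, -162.45°, -162.42°, +163.35°, +164.82°, +175.43°.
Eastward gaps between consecutive values (wrapping around): 4.62°, 1.30°, 1.27°, 0.03°, 325.77°, 1.47°, 10.61°, 14.93°.
Largest gap = 325.77° ⇒ minimal covering band is its complement: 360° − 325.77° = 34.23°.
Band runs from +163.35° eastward to -162.42°, crossing the antimeridian.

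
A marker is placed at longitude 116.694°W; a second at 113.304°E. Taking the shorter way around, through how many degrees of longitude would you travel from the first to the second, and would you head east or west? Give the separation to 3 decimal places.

Raw difference: 113.304 − -116.694 = 229.998°.
Normalise into (−180°, 180°]: 229.998° − 360° = -130.002°.
Negative ⇒ the second point lies to the west; separation 130.002°.

130.002° west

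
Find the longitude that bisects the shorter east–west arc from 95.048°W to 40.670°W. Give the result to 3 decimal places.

67.859°W

Signed shortest Δλ from -95.048° to -40.670° is +54.378°.
Midpoint longitude = -95.048° + (+54.378°)/2 = -95.048° + 27.189° = -67.859°.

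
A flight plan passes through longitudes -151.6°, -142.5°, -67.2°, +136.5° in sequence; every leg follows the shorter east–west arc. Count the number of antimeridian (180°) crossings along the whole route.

Leg 1: -151.6° → -142.5°, shortest Δλ = 9.1° (east) — does not cross 180°.
Leg 2: -142.5° → -67.2°, shortest Δλ = 75.3° (east) — does not cross 180°.
Leg 3: -67.2° → +136.5°, shortest Δλ = -156.3° (west) — crosses 180°.
Total crossings: 1.

1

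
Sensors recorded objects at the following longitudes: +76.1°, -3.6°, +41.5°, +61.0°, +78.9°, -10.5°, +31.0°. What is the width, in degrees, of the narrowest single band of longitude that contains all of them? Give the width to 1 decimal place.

89.4°

Sort the longitudes: -10.5°, -3.6°, +31.0°, +41.5°, +61.0°, +76.1°, +78.9°.
Eastward gaps between consecutive values (wrapping around): 6.9°, 34.6°, 10.5°, 19.5°, 15.1°, 2.8°, 270.6°.
Largest gap = 270.6° ⇒ minimal covering band is its complement: 360° − 270.6° = 89.4°.
Band runs from -10.5° eastward to +78.9°.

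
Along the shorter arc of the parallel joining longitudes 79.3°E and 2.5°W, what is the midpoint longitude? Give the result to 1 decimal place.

Signed shortest Δλ from +79.3° to -2.5° is -81.8°.
Midpoint longitude = +79.3° + (-81.8°)/2 = +79.3° − 40.9° = +38.4°.

38.4°E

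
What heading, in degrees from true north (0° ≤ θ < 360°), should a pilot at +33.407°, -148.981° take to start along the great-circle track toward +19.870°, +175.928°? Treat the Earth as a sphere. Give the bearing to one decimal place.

Δλ = 175.928 − -148.981 = 324.909°; wrapped into (−180°, 180°]: -35.091°.
θ = atan2( sin Δλ · cos φ₂ , cos φ₁ · sin φ₂ − sin φ₁ · cos φ₂ · cos Δλ )
  = atan2(-0.54065, -0.13996) = -104.513° → normalised to [0°, 360°): 255.487°.

255.5°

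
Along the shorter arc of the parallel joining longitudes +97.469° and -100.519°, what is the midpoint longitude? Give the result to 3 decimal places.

+178.475°

Signed shortest Δλ from +97.469° to -100.519° is +162.012°.
Midpoint longitude = +97.469° + (+162.012°)/2 = +97.469° + 81.006° = +178.475°.
(The naïve average (+97.469 + -100.519)/2 = -1.525° is on the wrong side of the globe.)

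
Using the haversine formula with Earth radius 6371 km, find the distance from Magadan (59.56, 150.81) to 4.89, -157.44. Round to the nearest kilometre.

Δλ = -157.44 − 150.81 = -308.25°; wrapped into (−180°, 180°]: 51.75°.
Δφ = 4.89 − 59.56 = -54.67°.
a = sin²(Δφ/2) + cos φ₁ · cos φ₂ · sin²(Δλ/2) = 0.306997.
c = 2·atan2(√a, √(1−a)) = 1.17450 rad → d = 6371·c ≈ 7482.72 km.

7483 km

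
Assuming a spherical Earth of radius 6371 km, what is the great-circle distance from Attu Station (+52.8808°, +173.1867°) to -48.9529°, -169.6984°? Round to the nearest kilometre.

Δλ = -169.6984 − 173.1867 = -342.8851°; wrapped into (−180°, 180°]: 17.1149°.
Δφ = -48.9529 − 52.8808 = -101.8337°.
a = sin²(Δφ/2) + cos φ₁ · cos φ₂ · sin²(Δλ/2) = 0.611310.
c = 2·atan2(√a, √(1−a)) = 1.79530 rad → d = 6371·c ≈ 11437.85 km.

11438 km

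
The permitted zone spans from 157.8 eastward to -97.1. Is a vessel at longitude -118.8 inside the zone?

Yes

Band width going east from +157.8° to -97.1°: ((-97.1 − 157.8) mod 360) = 105.1°.
Offset of -118.8° east of the west edge: ((-118.8 − 157.8) mod 360) = 83.4°.
83.4° ≤ 105.1° ⇒ inside.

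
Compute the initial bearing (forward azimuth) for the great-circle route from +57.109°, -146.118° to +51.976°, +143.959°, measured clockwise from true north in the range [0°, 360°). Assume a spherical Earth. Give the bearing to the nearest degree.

Δλ = 143.959 − -146.118 = 290.077°; wrapped into (−180°, 180°]: -69.923°.
θ = atan2( sin Δλ · cos φ₂ , cos φ₁ · sin φ₂ − sin φ₁ · cos φ₂ · cos Δλ )
  = atan2(-0.57856, 0.25022) = -66.612° → normalised to [0°, 360°): 293.388°.

293°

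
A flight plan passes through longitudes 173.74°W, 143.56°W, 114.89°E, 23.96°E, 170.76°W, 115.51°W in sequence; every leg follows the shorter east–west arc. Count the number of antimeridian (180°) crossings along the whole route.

Leg 1: -173.74° → -143.56°, shortest Δλ = 30.18° (east) — does not cross 180°.
Leg 2: -143.56° → +114.89°, shortest Δλ = -101.55° (west) — crosses 180°.
Leg 3: +114.89° → +23.96°, shortest Δλ = -90.93° (west) — does not cross 180°.
Leg 4: +23.96° → -170.76°, shortest Δλ = 165.28° (east) — crosses 180°.
Leg 5: -170.76° → -115.51°, shortest Δλ = 55.25° (east) — does not cross 180°.
Total crossings: 2.

2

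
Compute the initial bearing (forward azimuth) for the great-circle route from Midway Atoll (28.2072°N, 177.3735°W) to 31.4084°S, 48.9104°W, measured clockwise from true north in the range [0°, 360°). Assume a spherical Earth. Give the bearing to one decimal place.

Δλ = -48.9104 − -177.3735 = 128.4631°.
θ = atan2( sin Δλ · cos φ₂ , cos φ₁ · sin φ₂ − sin φ₁ · cos φ₂ · cos Δλ )
  = atan2(0.66828, -0.20833) = 107.314° → normalised to [0°, 360°): 107.314°.

107.3°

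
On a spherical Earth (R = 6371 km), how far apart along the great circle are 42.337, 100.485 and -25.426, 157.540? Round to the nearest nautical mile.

Δλ = 157.540 − 100.485 = 57.055°.
Δφ = -25.426 − 42.337 = -67.763°.
a = sin²(Δφ/2) + cos φ₁ · cos φ₂ · sin²(Δλ/2) = 0.463049.
c = 2·atan2(√a, √(1−a)) = 1.49683 rad → d = 6371·c ≈ 9536.28 km ≈ 5149.18 nmi.

5149 nmi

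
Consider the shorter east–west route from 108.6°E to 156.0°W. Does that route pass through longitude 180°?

Yes

Naïve |-156.0 − 108.6| = 264.6° > 180°, so the shorter arc goes the other way round — across 180°.
Signed shortest Δλ = ((-156.0 − 108.6 + 180) mod 360) − 180 = 95.4°.
Going east by 95.4° from +108.6° passes through 180° before reaching -156.0°.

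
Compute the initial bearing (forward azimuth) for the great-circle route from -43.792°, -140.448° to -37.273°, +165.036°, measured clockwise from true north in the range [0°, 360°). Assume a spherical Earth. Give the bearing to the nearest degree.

Δλ = 165.036 − -140.448 = 305.484°; wrapped into (−180°, 180°]: -54.516°.
θ = atan2( sin Δλ · cos φ₂ , cos φ₁ · sin φ₂ − sin φ₁ · cos φ₂ · cos Δλ )
  = atan2(-0.64797, -0.11750) = -100.278° → normalised to [0°, 360°): 259.722°.

260°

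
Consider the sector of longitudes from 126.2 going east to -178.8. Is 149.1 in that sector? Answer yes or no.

Band width going east from +126.2° to -178.8°: ((-178.8 − 126.2) mod 360) = 55.0°.
Offset of +149.1° east of the west edge: ((149.1 − 126.2) mod 360) = 22.9°.
22.9° ≤ 55.0° ⇒ inside.

Yes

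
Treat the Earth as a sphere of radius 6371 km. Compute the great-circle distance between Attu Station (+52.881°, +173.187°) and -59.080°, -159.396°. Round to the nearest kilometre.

Δλ = -159.396 − 173.187 = -332.583°; wrapped into (−180°, 180°]: 27.417°.
Δφ = -59.080 − 52.881 = -111.961°.
a = sin²(Δφ/2) + cos φ₁ · cos φ₂ · sin²(Δλ/2) = 0.704402.
c = 2·atan2(√a, √(1−a)) = 1.99194 rad → d = 6371·c ≈ 12690.65 km.

12691 km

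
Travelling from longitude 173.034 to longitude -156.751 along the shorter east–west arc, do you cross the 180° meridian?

Yes

Naïve |-156.751 − 173.034| = 329.785° > 180°, so the shorter arc goes the other way round — across 180°.
Signed shortest Δλ = ((-156.751 − 173.034 + 180) mod 360) − 180 = 30.215°.
Going east by 30.215° from +173.034° passes through 180° before reaching -156.751°.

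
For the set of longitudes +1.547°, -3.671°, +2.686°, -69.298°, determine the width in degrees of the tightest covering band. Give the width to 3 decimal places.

71.984°

Sort the longitudes: -69.298°, -3.671°, +1.547°, +2.686°.
Eastward gaps between consecutive values (wrapping around): 65.627°, 5.218°, 1.139°, 288.016°.
Largest gap = 288.016° ⇒ minimal covering band is its complement: 360° − 288.016° = 71.984°.
Band runs from -69.298° eastward to +2.686°.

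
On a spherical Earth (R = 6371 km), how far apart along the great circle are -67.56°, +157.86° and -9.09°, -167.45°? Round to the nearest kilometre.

Δλ = -167.45 − 157.86 = -325.31°; wrapped into (−180°, 180°]: 34.69°.
Δφ = -9.09 − -67.56 = 58.47°.
a = sin²(Δφ/2) + cos φ₁ · cos φ₂ · sin²(Δλ/2) = 0.272028.
c = 2·atan2(√a, √(1−a)) = 1.09736 rad → d = 6371·c ≈ 6991.30 km.

6991 km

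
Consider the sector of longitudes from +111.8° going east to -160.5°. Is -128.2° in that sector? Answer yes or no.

Band width going east from +111.8° to -160.5°: ((-160.5 − 111.8) mod 360) = 87.7°.
Offset of -128.2° east of the west edge: ((-128.2 − 111.8) mod 360) = 120.0°.
120.0° > 87.7° ⇒ outside.

No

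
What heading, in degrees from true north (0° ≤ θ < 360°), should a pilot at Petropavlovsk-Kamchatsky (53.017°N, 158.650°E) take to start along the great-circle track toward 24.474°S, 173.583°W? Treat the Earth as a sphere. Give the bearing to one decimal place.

Δλ = -173.583 − 158.650 = -332.233°; wrapped into (−180°, 180°]: 27.767°.
θ = atan2( sin Δλ · cos φ₂ , cos φ₁ · sin φ₂ − sin φ₁ · cos φ₂ · cos Δλ )
  = atan2(0.42402, -0.89254) = 154.589° → normalised to [0°, 360°): 154.589°.

154.6°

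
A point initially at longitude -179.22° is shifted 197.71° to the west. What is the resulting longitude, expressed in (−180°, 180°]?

Start at -179.22°; shift −197.71° → -376.93°.
-376.93° lies outside (−180°, 180°]; add 360° → -16.93°.

-16.93°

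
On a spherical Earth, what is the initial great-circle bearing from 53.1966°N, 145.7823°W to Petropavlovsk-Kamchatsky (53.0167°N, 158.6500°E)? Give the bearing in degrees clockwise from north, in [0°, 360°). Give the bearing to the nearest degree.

293°

Δλ = 158.6500 − -145.7823 = 304.4323°; wrapped into (−180°, 180°]: -55.5677°.
θ = atan2( sin Δλ · cos φ₂ , cos φ₁ · sin φ₂ − sin φ₁ · cos φ₂ · cos Δλ )
  = atan2(-0.49618, 0.20618) = -67.435° → normalised to [0°, 360°): 292.565°.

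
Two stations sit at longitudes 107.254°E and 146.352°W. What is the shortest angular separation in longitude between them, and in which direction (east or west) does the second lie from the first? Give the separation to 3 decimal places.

106.394° east

Raw difference: -146.352 − 107.254 = -253.606°.
Normalise into (−180°, 180°]: -253.606° + 360° = 106.394°.
Positive ⇒ the second point lies to the east; separation 106.394°.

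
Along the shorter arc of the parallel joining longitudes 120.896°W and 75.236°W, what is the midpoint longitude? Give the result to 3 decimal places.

Signed shortest Δλ from -120.896° to -75.236° is +45.660°.
Midpoint longitude = -120.896° + (+45.660°)/2 = -120.896° + 22.830° = -98.066°.

98.066°W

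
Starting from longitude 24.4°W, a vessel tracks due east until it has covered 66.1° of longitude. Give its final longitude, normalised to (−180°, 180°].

41.7°E

Start at -24.4°; shift +66.1° → +41.7°.
+41.7° already lies in (−180°, 180°].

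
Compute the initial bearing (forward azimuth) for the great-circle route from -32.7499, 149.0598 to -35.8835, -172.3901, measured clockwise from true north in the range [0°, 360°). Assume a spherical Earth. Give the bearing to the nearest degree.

107°

Δλ = -172.3901 − 149.0598 = -321.4499°; wrapped into (−180°, 180°]: 38.5501°.
θ = atan2( sin Δλ · cos φ₂ , cos φ₁ · sin φ₂ − sin φ₁ · cos φ₂ · cos Δλ )
  = atan2(0.50492, -0.15019) = 106.565° → normalised to [0°, 360°): 106.565°.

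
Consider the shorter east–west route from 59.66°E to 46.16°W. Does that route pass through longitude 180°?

No

Signed shortest Δλ = ((-46.16 − 59.66 + 180) mod 360) − 180 = -105.82°.
Going west by 105.82° from +59.66° reaches -46.16° without touching 180°.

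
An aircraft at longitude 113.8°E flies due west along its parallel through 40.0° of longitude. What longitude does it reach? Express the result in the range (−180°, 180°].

Start at +113.8°; shift −40.0° → +73.8°.
+73.8° already lies in (−180°, 180°].

73.8°E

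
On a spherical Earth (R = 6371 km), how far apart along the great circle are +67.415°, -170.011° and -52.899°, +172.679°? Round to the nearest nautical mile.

Δλ = 172.679 − -170.011 = 342.690°; wrapped into (−180°, 180°]: -17.310°.
Δφ = -52.899 − 67.415 = -120.314°.
a = sin²(Δφ/2) + cos φ₁ · cos φ₂ · sin²(Δλ/2) = 0.757616.
c = 2·atan2(√a, √(1−a)) = 2.11207 rad → d = 6371·c ≈ 13456.02 km ≈ 7265.67 nmi.

7266 nmi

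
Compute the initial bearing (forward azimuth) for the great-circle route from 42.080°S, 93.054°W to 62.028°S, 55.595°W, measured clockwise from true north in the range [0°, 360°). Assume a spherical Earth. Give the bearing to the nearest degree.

Δλ = -55.595 − -93.054 = 37.459°.
θ = atan2( sin Δλ · cos φ₂ , cos φ₁ · sin φ₂ − sin φ₁ · cos φ₂ · cos Δλ )
  = atan2(0.28527, -0.40599) = 144.906° → normalised to [0°, 360°): 144.906°.

145°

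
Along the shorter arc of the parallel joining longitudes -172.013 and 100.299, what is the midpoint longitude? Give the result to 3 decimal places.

+144.143°

Signed shortest Δλ from -172.013° to +100.299° is -87.688°.
Midpoint longitude = -172.013° + (-87.688°)/2 = -172.013° − 43.844° = -215.857°.
Normalise into (−180°, 180°]: +144.143°.
(The naïve average (-172.013 + +100.299)/2 = -35.857° is on the wrong side of the globe.)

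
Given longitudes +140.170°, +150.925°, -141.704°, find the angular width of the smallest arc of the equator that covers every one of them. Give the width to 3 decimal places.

Sort the longitudes: -141.704°, +140.170°, +150.925°.
Eastward gaps between consecutive values (wrapping around): 281.874°, 10.755°, 67.371°.
Largest gap = 281.874° ⇒ minimal covering band is its complement: 360° − 281.874° = 78.126°.
Band runs from +140.170° eastward to -141.704°, crossing the antimeridian.

78.126°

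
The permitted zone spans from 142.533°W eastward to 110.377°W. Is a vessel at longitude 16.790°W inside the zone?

No

Band width going east from -142.533° to -110.377°: ((-110.377 − -142.533) mod 360) = 32.156°.
Offset of -16.790° east of the west edge: ((-16.790 − -142.533) mod 360) = 125.743°.
125.743° > 32.156° ⇒ outside.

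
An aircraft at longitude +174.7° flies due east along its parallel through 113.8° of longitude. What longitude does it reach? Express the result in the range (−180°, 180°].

Start at +174.7°; shift +113.8° → +288.5°.
+288.5° lies outside (−180°, 180°]; subtract 360° → -71.5°.

-71.5°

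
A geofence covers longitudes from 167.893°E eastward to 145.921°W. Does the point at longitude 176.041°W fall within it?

Band width going east from +167.893° to -145.921°: ((-145.921 − 167.893) mod 360) = 46.186°.
Offset of -176.041° east of the west edge: ((-176.041 − 167.893) mod 360) = 16.066°.
16.066° ≤ 46.186° ⇒ inside.

Yes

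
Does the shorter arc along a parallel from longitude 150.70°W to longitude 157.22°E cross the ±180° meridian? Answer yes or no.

Naïve |157.22 − -150.70| = 307.92° > 180°, so the shorter arc goes the other way round — across 180°.
Signed shortest Δλ = ((157.22 − -150.70 + 180) mod 360) − 180 = -52.08°.
Going west by 52.08° from -150.70° passes through 180° before reaching +157.22°.

Yes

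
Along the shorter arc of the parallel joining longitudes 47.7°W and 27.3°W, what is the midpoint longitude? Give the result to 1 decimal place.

Signed shortest Δλ from -47.7° to -27.3° is +20.4°.
Midpoint longitude = -47.7° + (+20.4°)/2 = -47.7° + 10.2° = -37.5°.

37.5°W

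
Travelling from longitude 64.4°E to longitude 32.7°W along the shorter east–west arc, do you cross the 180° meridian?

No

Signed shortest Δλ = ((-32.7 − 64.4 + 180) mod 360) − 180 = -97.1°.
Going west by 97.1° from +64.4° reaches -32.7° without touching 180°.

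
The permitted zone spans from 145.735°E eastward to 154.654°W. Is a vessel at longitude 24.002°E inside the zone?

No

Band width going east from +145.735° to -154.654°: ((-154.654 − 145.735) mod 360) = 59.611°.
Offset of +24.002° east of the west edge: ((24.002 − 145.735) mod 360) = 238.267°.
238.267° > 59.611° ⇒ outside.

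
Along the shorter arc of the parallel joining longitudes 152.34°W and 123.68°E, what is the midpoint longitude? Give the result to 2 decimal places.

165.67°E

Signed shortest Δλ from -152.34° to +123.68° is -83.98°.
Midpoint longitude = -152.34° + (-83.98°)/2 = -152.34° − 41.99° = -194.33°.
Normalise into (−180°, 180°]: +165.67°.
(The naïve average (-152.34 + +123.68)/2 = -14.33° is on the wrong side of the globe.)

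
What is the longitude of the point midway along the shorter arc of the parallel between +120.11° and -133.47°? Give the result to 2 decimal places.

Signed shortest Δλ from +120.11° to -133.47° is +106.42°.
Midpoint longitude = +120.11° + (+106.42°)/2 = +120.11° + 53.21° = +173.32°.
(The naïve average (+120.11 + -133.47)/2 = -6.68° is on the wrong side of the globe.)

+173.32°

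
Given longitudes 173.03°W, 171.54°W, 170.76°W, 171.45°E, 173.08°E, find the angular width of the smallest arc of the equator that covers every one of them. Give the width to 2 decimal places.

Sort the longitudes: -173.03°, -171.54°, -170.76°, +171.45°, +173.08°.
Eastward gaps between consecutive values (wrapping around): 1.49°, 0.78°, 342.21°, 1.63°, 13.89°.
Largest gap = 342.21° ⇒ minimal covering band is its complement: 360° − 342.21° = 17.79°.
Band runs from +171.45° eastward to -170.76°, crossing the antimeridian.

17.79°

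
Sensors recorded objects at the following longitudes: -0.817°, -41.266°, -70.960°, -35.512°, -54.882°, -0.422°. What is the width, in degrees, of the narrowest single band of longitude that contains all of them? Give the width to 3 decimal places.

70.538°

Sort the longitudes: -70.960°, -54.882°, -41.266°, -35.512°, -0.817°, -0.422°.
Eastward gaps between consecutive values (wrapping around): 16.078°, 13.616°, 5.754°, 34.695°, 0.395°, 289.462°.
Largest gap = 289.462° ⇒ minimal covering band is its complement: 360° − 289.462° = 70.538°.
Band runs from -70.960° eastward to -0.422°.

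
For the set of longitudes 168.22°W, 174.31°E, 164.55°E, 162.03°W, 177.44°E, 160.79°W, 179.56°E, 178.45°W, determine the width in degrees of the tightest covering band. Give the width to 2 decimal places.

Sort the longitudes: -178.45°, -168.22°, -162.03°, -160.79°, +164.55°, +174.31°, +177.44°, +179.56°.
Eastward gaps between consecutive values (wrapping around): 10.23°, 6.19°, 1.24°, 325.34°, 9.76°, 3.13°, 2.12°, 1.99°.
Largest gap = 325.34° ⇒ minimal covering band is its complement: 360° − 325.34° = 34.66°.
Band runs from +164.55° eastward to -160.79°, crossing the antimeridian.

34.66°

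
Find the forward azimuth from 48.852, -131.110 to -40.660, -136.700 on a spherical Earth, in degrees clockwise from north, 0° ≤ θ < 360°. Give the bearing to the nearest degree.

184°

Δλ = -136.700 − -131.110 = -5.590°.
θ = atan2( sin Δλ · cos φ₂ , cos φ₁ · sin φ₂ − sin φ₁ · cos φ₂ · cos Δλ )
  = atan2(-0.07389, -0.99725) = -175.762° → normalised to [0°, 360°): 184.238°.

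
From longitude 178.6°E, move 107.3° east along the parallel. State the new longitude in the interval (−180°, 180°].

Start at +178.6°; shift +107.3° → +285.9°.
+285.9° lies outside (−180°, 180°]; subtract 360° → -74.1°.

74.1°W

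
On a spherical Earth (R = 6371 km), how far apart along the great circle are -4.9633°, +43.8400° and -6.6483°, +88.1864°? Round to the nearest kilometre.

Δλ = 88.1864 − 43.8400 = 44.3464°.
Δφ = -6.6483 − -4.9633 = -1.6850°.
a = sin²(Δφ/2) + cos φ₁ · cos φ₂ · sin²(Δλ/2) = 0.141164.
c = 2·atan2(√a, √(1−a)) = 0.77034 rad → d = 6371·c ≈ 4907.86 km.

4908 km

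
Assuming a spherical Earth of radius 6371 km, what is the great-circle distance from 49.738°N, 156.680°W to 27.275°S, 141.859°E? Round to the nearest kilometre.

10487 km

Δλ = 141.859 − -156.680 = 298.539°; wrapped into (−180°, 180°]: -61.461°.
Δφ = -27.275 − 49.738 = -77.013°.
a = sin²(Δφ/2) + cos φ₁ · cos φ₂ · sin²(Δλ/2) = 0.537631.
c = 2·atan2(√a, √(1−a)) = 1.64613 rad → d = 6371·c ≈ 10487.49 km.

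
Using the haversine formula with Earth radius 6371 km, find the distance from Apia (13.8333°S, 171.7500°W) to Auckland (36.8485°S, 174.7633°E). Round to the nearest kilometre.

Δλ = 174.7633 − -171.7500 = 346.5133°; wrapped into (−180°, 180°]: -13.4867°.
Δφ = -36.8485 − -13.8333 = -23.0152°.
a = sin²(Δφ/2) + cos φ₁ · cos φ₂ · sin²(Δλ/2) = 0.050513.
c = 2·atan2(√a, √(1−a)) = 0.45337 rad → d = 6371·c ≈ 2888.45 km.

2888 km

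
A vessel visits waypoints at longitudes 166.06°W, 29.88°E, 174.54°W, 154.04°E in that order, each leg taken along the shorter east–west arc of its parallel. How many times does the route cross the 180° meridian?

Leg 1: -166.06° → +29.88°, shortest Δλ = -164.06° (west) — crosses 180°.
Leg 2: +29.88° → -174.54°, shortest Δλ = 155.58° (east) — crosses 180°.
Leg 3: -174.54° → +154.04°, shortest Δλ = -31.42° (west) — crosses 180°.
Total crossings: 3.

3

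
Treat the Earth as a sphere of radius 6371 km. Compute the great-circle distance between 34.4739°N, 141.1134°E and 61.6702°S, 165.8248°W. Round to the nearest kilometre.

11704 km

Δλ = -165.8248 − 141.1134 = -306.9382°; wrapped into (−180°, 180°]: 53.0618°.
Δφ = -61.6702 − 34.4739 = -96.1441°.
a = sin²(Δφ/2) + cos φ₁ · cos φ₂ · sin²(Δλ/2) = 0.631570.
c = 2·atan2(√a, √(1−a)) = 1.83707 rad → d = 6371·c ≈ 11703.98 km.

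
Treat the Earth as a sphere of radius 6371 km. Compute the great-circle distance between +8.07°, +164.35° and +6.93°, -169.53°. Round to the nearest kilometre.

Δλ = -169.53 − 164.35 = -333.88°; wrapped into (−180°, 180°]: 26.12°.
Δφ = 6.93 − 8.07 = -1.14°.
a = sin²(Δφ/2) + cos φ₁ · cos φ₂ · sin²(Δλ/2) = 0.050287.
c = 2·atan2(√a, √(1−a)) = 0.45234 rad → d = 6371·c ≈ 2881.87 km.

2882 km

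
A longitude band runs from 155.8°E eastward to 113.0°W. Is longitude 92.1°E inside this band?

Band width going east from +155.8° to -113.0°: ((-113.0 − 155.8) mod 360) = 91.2°.
Offset of +92.1° east of the west edge: ((92.1 − 155.8) mod 360) = 296.3°.
296.3° > 91.2° ⇒ outside.

No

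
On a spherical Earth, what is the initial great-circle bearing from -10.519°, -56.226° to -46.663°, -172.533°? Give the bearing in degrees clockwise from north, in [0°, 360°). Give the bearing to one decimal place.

Δλ = -172.533 − -56.226 = -116.307°.
θ = atan2( sin Δλ · cos φ₂ , cos φ₁ · sin φ₂ − sin φ₁ · cos φ₂ · cos Δλ )
  = atan2(-0.61521, -0.77063) = -141.399° → normalised to [0°, 360°): 218.601°.

218.6°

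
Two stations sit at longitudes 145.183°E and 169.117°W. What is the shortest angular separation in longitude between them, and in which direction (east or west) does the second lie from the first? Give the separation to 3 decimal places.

45.700° east

Raw difference: -169.117 − 145.183 = -314.3°.
Normalise into (−180°, 180°]: -314.3° + 360° = 45.7°.
Positive ⇒ the second point lies to the east; separation 45.700°.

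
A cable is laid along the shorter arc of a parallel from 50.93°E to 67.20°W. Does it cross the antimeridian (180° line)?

No

Signed shortest Δλ = ((-67.20 − 50.93 + 180) mod 360) − 180 = -118.13°.
Going west by 118.13° from +50.93° reaches -67.20° without touching 180°.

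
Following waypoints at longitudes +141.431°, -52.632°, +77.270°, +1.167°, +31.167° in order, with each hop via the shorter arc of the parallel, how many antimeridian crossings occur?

Leg 1: +141.431° → -52.632°, shortest Δλ = 165.937° (east) — crosses 180°.
Leg 2: -52.632° → +77.270°, shortest Δλ = 129.902° (east) — does not cross 180°.
Leg 3: +77.270° → +1.167°, shortest Δλ = -76.103° (west) — does not cross 180°.
Leg 4: +1.167° → +31.167°, shortest Δλ = 30.0° (east) — does not cross 180°.
Total crossings: 1.

1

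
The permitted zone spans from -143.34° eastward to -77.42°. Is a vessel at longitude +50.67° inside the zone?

No

Band width going east from -143.34° to -77.42°: ((-77.42 − -143.34) mod 360) = 65.92°.
Offset of +50.67° east of the west edge: ((50.67 − -143.34) mod 360) = 194.01°.
194.01° > 65.92° ⇒ outside.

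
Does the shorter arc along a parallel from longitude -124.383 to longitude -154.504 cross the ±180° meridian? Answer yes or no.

No

Signed shortest Δλ = ((-154.504 − -124.383 + 180) mod 360) − 180 = -30.121°.
Going west by 30.121° from -124.383° reaches -154.504° without touching 180°.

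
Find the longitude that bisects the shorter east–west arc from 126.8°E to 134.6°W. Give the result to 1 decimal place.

176.1°E

Signed shortest Δλ from +126.8° to -134.6° is +98.6°.
Midpoint longitude = +126.8° + (+98.6°)/2 = +126.8° + 49.3° = +176.1°.
(The naïve average (+126.8 + -134.6)/2 = -3.9° is on the wrong side of the globe.)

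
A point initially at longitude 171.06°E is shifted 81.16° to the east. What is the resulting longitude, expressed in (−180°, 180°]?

Start at +171.06°; shift +81.16° → +252.22°.
+252.22° lies outside (−180°, 180°]; subtract 360° → -107.78°.

107.78°W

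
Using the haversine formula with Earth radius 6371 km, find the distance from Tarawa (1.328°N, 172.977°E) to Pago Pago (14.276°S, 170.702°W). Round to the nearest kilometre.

Δλ = -170.702 − 172.977 = -343.679°; wrapped into (−180°, 180°]: 16.321°.
Δφ = -14.276 − 1.328 = -15.604°.
a = sin²(Δφ/2) + cos φ₁ · cos φ₂ · sin²(Δλ/2) = 0.037949.
c = 2·atan2(√a, √(1−a)) = 0.39212 rad → d = 6371·c ≈ 2498.20 km.

2498 km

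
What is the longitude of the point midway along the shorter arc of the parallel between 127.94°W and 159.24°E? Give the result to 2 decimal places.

Signed shortest Δλ from -127.94° to +159.24° is -72.82°.
Midpoint longitude = -127.94° + (-72.82°)/2 = -127.94° − 36.41° = -164.35°.
(The naïve average (-127.94 + +159.24)/2 = 15.65° is on the wrong side of the globe.)

164.35°W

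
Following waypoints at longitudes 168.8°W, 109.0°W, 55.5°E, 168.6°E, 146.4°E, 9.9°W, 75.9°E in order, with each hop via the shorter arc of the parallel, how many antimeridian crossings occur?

0

Leg 1: -168.8° → -109.0°, shortest Δλ = 59.8° (east) — does not cross 180°.
Leg 2: -109.0° → +55.5°, shortest Δλ = 164.5° (east) — does not cross 180°.
Leg 3: +55.5° → +168.6°, shortest Δλ = 113.1° (east) — does not cross 180°.
Leg 4: +168.6° → +146.4°, shortest Δλ = -22.2° (west) — does not cross 180°.
Leg 5: +146.4° → -9.9°, shortest Δλ = -156.3° (west) — does not cross 180°.
Leg 6: -9.9° → +75.9°, shortest Δλ = 85.8° (east) — does not cross 180°.
Total crossings: 0.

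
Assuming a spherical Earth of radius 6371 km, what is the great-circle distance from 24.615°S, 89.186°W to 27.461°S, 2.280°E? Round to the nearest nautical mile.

Δλ = 2.280 − -89.186 = 91.466°.
Δφ = -27.461 − -24.615 = -2.846°.
a = sin²(Δφ/2) + cos φ₁ · cos φ₂ · sin²(Δλ/2) = 0.414281.
c = 2·atan2(√a, √(1−a)) = 1.39851 rad → d = 6371·c ≈ 8909.89 km ≈ 4810.96 nmi.

4811 nmi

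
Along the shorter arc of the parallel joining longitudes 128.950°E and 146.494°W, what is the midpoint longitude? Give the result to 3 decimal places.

Signed shortest Δλ from +128.950° to -146.494° is +84.556°.
Midpoint longitude = +128.950° + (+84.556°)/2 = +128.950° + 42.278° = +171.228°.
(The naïve average (+128.950 + -146.494)/2 = -8.772° is on the wrong side of the globe.)

171.228°E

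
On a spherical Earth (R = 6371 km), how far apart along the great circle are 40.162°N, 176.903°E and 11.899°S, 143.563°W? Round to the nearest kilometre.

7078 km

Δλ = -143.563 − 176.903 = -320.466°; wrapped into (−180°, 180°]: 39.534°.
Δφ = -11.899 − 40.162 = -52.061°.
a = sin²(Δφ/2) + cos φ₁ · cos φ₂ · sin²(Δλ/2) = 0.278120.
c = 2·atan2(√a, √(1−a)) = 1.11101 rad → d = 6371·c ≈ 7078.22 km.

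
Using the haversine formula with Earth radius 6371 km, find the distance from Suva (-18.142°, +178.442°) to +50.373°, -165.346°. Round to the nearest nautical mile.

4202 nmi

Δλ = -165.346 − 178.442 = -343.788°; wrapped into (−180°, 180°]: 16.212°.
Δφ = 50.373 − -18.142 = 68.515°.
a = sin²(Δφ/2) + cos φ₁ · cos φ₂ · sin²(Δλ/2) = 0.328922.
c = 2·atan2(√a, √(1−a)) = 1.22158 rad → d = 6371·c ≈ 7782.72 km ≈ 4202.33 nmi.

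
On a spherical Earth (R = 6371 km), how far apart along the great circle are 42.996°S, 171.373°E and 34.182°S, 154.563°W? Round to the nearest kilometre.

3094 km

Δλ = -154.563 − 171.373 = -325.936°; wrapped into (−180°, 180°]: 34.064°.
Δφ = -34.182 − -42.996 = 8.814°.
a = sin²(Δφ/2) + cos φ₁ · cos φ₂ · sin²(Δλ/2) = 0.057815.
c = 2·atan2(√a, √(1−a)) = 0.48565 rad → d = 6371·c ≈ 3094.09 km.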